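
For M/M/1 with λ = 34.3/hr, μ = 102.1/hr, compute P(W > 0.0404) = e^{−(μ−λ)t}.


W ~ Exponential(μ−λ) for M/M/1.
μ − λ = 102.1 − 34.3 = 67.8000
P(W > t) = e^{−(μ−λ)t} = e^{−2.7391} = 0.064627

Final: 0.064627


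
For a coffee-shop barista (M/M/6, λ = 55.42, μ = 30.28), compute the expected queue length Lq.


a = λ/μ = 1.8303; ρ = a/6 = 0.3050
P₀ = 0.160235
Lq = P₀·a^c·ρ / (c!·(1−ρ)²) = 0.160235·37.58927·0.3050/(720·0.48297)
= 0.005284

Final: 0.005284


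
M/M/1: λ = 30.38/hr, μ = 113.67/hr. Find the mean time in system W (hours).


W = 1/(μ−λ) = 1/(113.67 − 30.38) = 1/83.29 = 0.01201 hr

Final: 0.01201 hr


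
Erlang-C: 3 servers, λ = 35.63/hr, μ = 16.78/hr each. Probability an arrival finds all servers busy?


a = λ/μ = 2.1234; ρ = a/3 = 0.7078
P₀ = 0.092268 (from M/M/c formula)
C(c,a) = [a^c/(c!(1−ρ))]·P₀ = [9.57352/(6·0.2922)]·0.092268
= 5.46036·0.092268 = 0.503814

Final: 0.503814


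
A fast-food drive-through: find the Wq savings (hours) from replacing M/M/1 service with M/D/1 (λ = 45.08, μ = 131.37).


ρ = 45.08/131.37 = 0.3432
Wq(M/M/1) = ρ/(μ−λ) = 0.3432/86.29 = 0.003977 hr
Wq(M/D/1) = ρ/(2(μ−λ)) = 0.001988 hr
Savings = 0.003977 − 0.001988 = 0.001988 hr

Final: 0.001988 hr


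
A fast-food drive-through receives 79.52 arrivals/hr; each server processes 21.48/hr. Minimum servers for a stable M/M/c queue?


Stability requires cμ > λ ⇔ c > λ/μ.
λ/μ = 79.52/21.48 = 3.7020
Minimum integer c = ⌊3.7020⌋ + 1 = 4
Check: 4·21.48 = 85.92 > 79.52, while 3·21.48 = 64.44 ≤ 79.52

Final: 4 servers


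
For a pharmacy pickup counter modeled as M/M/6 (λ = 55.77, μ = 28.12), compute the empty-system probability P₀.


a = λ/μ = 55.77/28.12 = 1.9833; ρ = a/c = 0.3305
Σ_{k=0}^{5} a^k/k! (terms k=0..5) = 1.00000 + 1.98329 + 1.96671 + 1.30018 + 0.64466 + 0.25571 = 7.15055
Tail: a^6/(6!(1−ρ)) = 60.85720/(720·0.6695) = 0.12626
P₀ = 1/(7.15055 + 0.12626) = 1/7.27681 = 0.137423

Final: 0.137423


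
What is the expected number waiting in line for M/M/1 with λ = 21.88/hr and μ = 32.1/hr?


ρ = 21.88/32.1 = 0.6816
Lq = ρ²/(1−ρ) = 0.4646/0.3184 = 1.4593

Final: 1.4593


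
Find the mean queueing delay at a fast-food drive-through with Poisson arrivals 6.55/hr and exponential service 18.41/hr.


ρ = 6.55/18.41 = 0.3558
Wq = ρ/(μ−λ) = 0.3558/(18.41 − 6.55) = 0.3558/11.86 = 0.03000 hr

Final: 0.03000 hr


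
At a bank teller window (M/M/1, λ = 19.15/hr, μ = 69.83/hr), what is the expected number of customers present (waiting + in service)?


ρ = λ/μ = 19.15/69.83 = 0.2742
L = ρ/(1−ρ) = 0.2742/(1 − 0.2742) = 0.2742/0.7258 = 0.3779

Final: 0.3779


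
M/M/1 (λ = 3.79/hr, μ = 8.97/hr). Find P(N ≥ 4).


ρ = 3.79/8.97 = 0.4225
P(N ≥ n) = ρ^n = 0.4225^4 = 0.031870

Final: 0.031870


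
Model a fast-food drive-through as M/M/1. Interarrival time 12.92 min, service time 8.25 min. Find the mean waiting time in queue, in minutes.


λ = 60/12.92 = 4.6440 /hr
μ = 60/8.25 = 7.2727 /hr
ρ = λ/μ = 4.6440/7.2727 = 0.6385
Wq = ρ/(μ−λ) = 0.6385/(7.2727−4.6440) = 0.24291 hr
In minutes: 0.24291·60 = 14.574 min

Final: 14.574 min


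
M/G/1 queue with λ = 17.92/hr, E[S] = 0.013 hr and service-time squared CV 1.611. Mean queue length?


ρ = λ·E[S] = 17.92·0.013 = 0.2330
Lq = ρ²(1+C_s²)/(2(1−ρ)) = 0.05427·(1+1.611)/(2·0.7670)
= 0.05427·2.6110/1.5341 = 0.09237

Final: 0.09237


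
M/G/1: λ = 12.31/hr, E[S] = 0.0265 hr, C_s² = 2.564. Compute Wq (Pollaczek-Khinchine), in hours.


ρ = λ·E[S] = 12.31·0.0265 = 0.3262
E[S²] = E[S]²(1+C_s²) = 0.0265²·(1+2.564) = 0.002503
Wq = λ·E[S²]/(2(1−ρ)) = 12.31·0.002503/(2·0.6738) = 0.02286 hr

Final: 0.02286 hr


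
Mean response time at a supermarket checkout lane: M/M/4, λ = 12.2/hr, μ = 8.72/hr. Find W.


a = 1.3991; ρ = 0.3498; P₀ = 0.245113
Lq = P₀·a^c·ρ/(c!(1−ρ)²) = 0.03237
Wq = Lq/λ = 0.03237/12.2 = 0.002653 hr
W = Wq + 1/μ = 0.002653 + 0.11468 = 0.11733 hr

Final: 0.11733 hr


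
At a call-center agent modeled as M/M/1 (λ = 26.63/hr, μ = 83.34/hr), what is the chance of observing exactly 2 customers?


ρ = 26.63/83.34 = 0.3195
P_n = (1−ρ)·ρ^n = (1 − 0.3195)·0.3195^2 = 0.6805·0.102102 = 0.069477

Final: 0.069477


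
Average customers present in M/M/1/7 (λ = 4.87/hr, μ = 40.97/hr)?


ρ = 4.87/40.97 = 0.1189
L = ρ[1 − (K+1)ρ^K + Kρ^(K+1)] / [(1−ρ)(1−ρ^(K+1))]
Numerator: 0.1189·(1 − 8·0.0000003353 + 7·0.00000003986) = 0.118867
Denominator: (0.8811)·(1.000000) = 0.881133
L = 0.118867/0.881133 = 0.1349

Final: 0.1349


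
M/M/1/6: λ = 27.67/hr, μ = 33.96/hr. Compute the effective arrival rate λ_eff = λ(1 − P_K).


ρ = 0.8148; P_K = (1−ρ)ρ^6/(1−ρ^7) = 0.071154
λ_eff = λ(1 − P_K) = 27.67·(1 − 0.071154) = 27.67·0.928846 = 25.7012 /hr

Final: 25.7012 /hr


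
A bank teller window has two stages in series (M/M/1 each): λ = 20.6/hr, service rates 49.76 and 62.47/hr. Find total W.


Each node sees arrival rate λ = 20.6/hr (tandem ⇒ throughput preserved).
W₁ = 1/(μ₁−λ) = 1/(49.76−20.6) = 0.03429 hr
W₂ = 1/(μ₂−λ) = 1/(62.47−20.6) = 0.02388 hr
W_total = W₁ + W₂ = 0.03429 + 0.02388 = 0.05818 hr

Final: 0.05818 hr


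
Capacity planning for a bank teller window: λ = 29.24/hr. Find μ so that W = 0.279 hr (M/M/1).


W = 1/(μ−λ) ⇒ μ − λ = 1/W = 1/0.279 = 3.5842
μ = λ + 1/W = 29.24 + 3.5842 = 32.8242 per hr

Final: 32.8242 /hr


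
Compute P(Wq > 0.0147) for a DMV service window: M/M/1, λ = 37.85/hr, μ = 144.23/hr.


ρ = 37.85/144.23 = 0.2624
P(Wq > t) = ρ·e^{−(μ−λ)t} = 0.2624·e^{−1.5638}
= 0.2624·0.209342 = 0.054937

Final: 0.054937


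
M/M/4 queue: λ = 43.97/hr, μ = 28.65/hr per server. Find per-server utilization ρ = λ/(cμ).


ρ = λ/(cμ) = 43.97/(4·28.65) = 43.97/114.60 = 0.3837

Final: 0.3837


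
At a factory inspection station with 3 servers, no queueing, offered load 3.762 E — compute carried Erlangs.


B(3,3.762) = 0.428433 (Erlang-B)
Carried load = a(1 − B) = 3.762·(1 − 0.428433) = 3.762·0.571567 = 2.1502 E

Final: 2.1502 Erlangs


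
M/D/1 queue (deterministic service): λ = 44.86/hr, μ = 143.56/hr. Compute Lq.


ρ = 44.86/143.56 = 0.3125
M/D/1: Lq = ρ²/(2(1−ρ)) = 0.09765/(2·0.6875) = 0.07101

Final: 0.07101


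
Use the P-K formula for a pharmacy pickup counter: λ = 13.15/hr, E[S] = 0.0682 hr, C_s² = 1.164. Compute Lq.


ρ = λ·E[S] = 13.15·0.0682 = 0.8968
Lq = ρ²(1+C_s²)/(2(1−ρ)) = 0.8043·(1+1.164)/(2·0.1032)
= 0.8043·2.1640/0.2063 = 8.43517

Final: 8.43517


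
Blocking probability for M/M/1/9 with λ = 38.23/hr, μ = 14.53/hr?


ρ = λ/μ = 38.23/14.53 = 2.6311
P_K = (1−ρ)ρ^K/(1−ρ^(K+1)) = (-1.6311·6042.938209)/(1 − 15899.623382)
= -9856.685173/-15898.623382 = 0.619971

Final: 0.619971


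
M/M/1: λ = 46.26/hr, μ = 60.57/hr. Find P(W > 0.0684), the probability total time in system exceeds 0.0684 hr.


W ~ Exponential(μ−λ) for M/M/1.
μ − λ = 60.57 − 46.26 = 14.3100
P(W > t) = e^{−(μ−λ)t} = e^{−0.9788} = 0.375760

Final: 0.375760


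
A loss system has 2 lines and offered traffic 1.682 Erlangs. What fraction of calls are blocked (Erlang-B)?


B(c,a) = (a^c/c!) / Σ_{k=0}^{c} a^k/k!
a^2/2! = 1.414562
Σ terms (k=0..2): 1.00000 + 1.68200 + 1.41456 = 4.096562
B = 1.414562/4.096562 = 0.345305

Final: 0.345305


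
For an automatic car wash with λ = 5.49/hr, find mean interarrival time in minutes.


Mean interarrival time = 1/λ = 1/5.49 hour = 0.18215 hour
In minutes: 0.18215 × 60 = 10.9290 min

Final: 10.9290 min


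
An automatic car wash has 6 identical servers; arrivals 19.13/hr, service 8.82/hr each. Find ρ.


ρ = λ/(cμ) = 19.13/(6·8.82) = 19.13/52.92 = 0.3615

Final: 0.3615


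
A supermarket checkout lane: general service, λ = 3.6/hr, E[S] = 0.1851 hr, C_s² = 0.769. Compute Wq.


ρ = λ·E[S] = 3.6·0.1851 = 0.6664
E[S²] = E[S]²(1+C_s²) = 0.1851²·(1+0.769) = 0.060609
Wq = λ·E[S²]/(2(1−ρ)) = 3.6·0.060609/(2·0.3336) = 0.32699 hr

Final: 0.32699 hr


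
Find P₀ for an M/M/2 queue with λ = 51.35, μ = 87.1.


a = λ/μ = 51.35/87.1 = 0.5896; ρ = a/c = 0.2948
Σ_{k=0}^{1} a^k/k! (terms k=0..1) = 1.00000 + 0.58955 = 1.58955
Tail: a^2/(2!(1−ρ)) = 0.34757/(2·0.7052) = 0.24643
P₀ = 1/(1.58955 + 0.24643) = 1/1.83598 = 0.544669

Final: 0.544669


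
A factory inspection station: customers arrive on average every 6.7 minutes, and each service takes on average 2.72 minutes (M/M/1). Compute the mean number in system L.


λ = 60/6.7 = 8.9552 /hr
μ = 60/2.72 = 22.0588 /hr
ρ = λ/μ = 8.9552/22.0588 = 0.4060
L = ρ/(1−ρ) = 0.4060/0.5940 = 0.6834

Final: 0.6834


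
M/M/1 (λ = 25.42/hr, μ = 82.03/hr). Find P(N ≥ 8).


ρ = 25.42/82.03 = 0.3099
P(N ≥ n) = ρ^n = 0.3099^8 = 0.00008504

Final: 0.00008504


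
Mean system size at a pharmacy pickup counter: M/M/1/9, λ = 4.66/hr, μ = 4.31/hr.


ρ = 4.66/4.31 = 1.0812
L = ρ[1 − (K+1)ρ^K + Kρ^(K+1)] / [(1−ρ)(1−ρ^(K+1))]
Numerator: 1.0812·(1 − 10·2.019193 + 9·2.183165) = 0.493626
Denominator: (-0.08121)·(-1.183165) = 0.096081
L = 0.493626/0.096081 = 5.1376

Final: 5.1376


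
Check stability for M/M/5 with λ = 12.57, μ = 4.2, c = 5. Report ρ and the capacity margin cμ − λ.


Total capacity cμ = 5·4.2 = 21.00/hr
ρ = λ/(cμ) = 12.57/21.00 = 0.5986
Stable ⇔ ρ < 1: YES
Spare capacity = cμ − λ = 21.00 − 12.57 = 8.43/hr

Final: ρ = 0.5986; stable; margin = 8.43/hr


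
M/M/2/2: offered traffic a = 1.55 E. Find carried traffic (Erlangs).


B(2,1.55) = 0.320227 (Erlang-B)
Carried load = a(1 − B) = 1.55·(1 − 0.320227) = 1.55·0.679773 = 1.0536 E

Final: 1.0536 Erlangs


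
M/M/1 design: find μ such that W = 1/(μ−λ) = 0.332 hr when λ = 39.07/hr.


W = 1/(μ−λ) ⇒ μ − λ = 1/W = 1/0.332 = 3.0120
μ = λ + 1/W = 39.07 + 3.0120 = 42.0820 per hr

Final: 42.0820 /hr


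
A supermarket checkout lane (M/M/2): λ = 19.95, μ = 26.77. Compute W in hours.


a = 0.7452; ρ = 0.3726; P₀ = 0.457069
Lq = P₀·a^c·ρ/(c!(1−ρ)²) = 0.12016
Wq = Lq/λ = 0.12016/19.95 = 0.006023 hr
W = Wq + 1/μ = 0.006023 + 0.03736 = 0.04338 hr

Final: 0.04338 hr


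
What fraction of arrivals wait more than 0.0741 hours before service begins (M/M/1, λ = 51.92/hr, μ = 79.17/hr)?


ρ = 51.92/79.17 = 0.6558
P(Wq > t) = ρ·e^{−(μ−λ)t} = 0.6558·e^{−2.0192}
= 0.6558·0.132758 = 0.087063

Final: 0.087063


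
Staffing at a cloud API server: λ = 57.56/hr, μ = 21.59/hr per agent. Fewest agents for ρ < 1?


Stability requires cμ > λ ⇔ c > λ/μ.
λ/μ = 57.56/21.59 = 2.6660
Minimum integer c = ⌊2.6660⌋ + 1 = 3
Check: 3·21.59 = 64.77 > 57.56, while 2·21.59 = 43.18 ≤ 57.56

Final: 3 servers


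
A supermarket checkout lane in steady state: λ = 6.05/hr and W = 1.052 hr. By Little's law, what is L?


L = λW = 6.05·1.052 = 6.3646

Final: 6.3646


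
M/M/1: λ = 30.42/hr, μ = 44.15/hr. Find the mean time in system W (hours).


W = 1/(μ−λ) = 1/(44.15 − 30.42) = 1/13.73 = 0.07283 hr

Final: 0.07283 hr


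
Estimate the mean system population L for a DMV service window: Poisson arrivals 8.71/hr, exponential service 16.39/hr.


ρ = λ/μ = 8.71/16.39 = 0.5314
L = ρ/(1−ρ) = 0.5314/(1 − 0.5314) = 0.5314/0.4686 = 1.1341

Final: 1.1341


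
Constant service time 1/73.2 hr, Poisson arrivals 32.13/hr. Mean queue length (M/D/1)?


ρ = 32.13/73.2 = 0.4389
M/D/1: Lq = ρ²/(2(1−ρ)) = 0.1927/(2·0.5611) = 0.17169

Final: 0.17169


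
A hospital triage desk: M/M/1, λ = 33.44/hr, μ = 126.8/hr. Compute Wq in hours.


ρ = 33.44/126.8 = 0.2637
Wq = ρ/(μ−λ) = 0.2637/(126.8 − 33.44) = 0.2637/93.36 = 0.002825 hr

Final: 0.002825 hr


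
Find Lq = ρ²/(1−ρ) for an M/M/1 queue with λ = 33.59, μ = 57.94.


ρ = 33.59/57.94 = 0.5797
Lq = ρ²/(1−ρ) = 0.3361/0.4203 = 0.7997

Final: 0.7997


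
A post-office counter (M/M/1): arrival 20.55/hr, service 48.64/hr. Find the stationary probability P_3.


ρ = 20.55/48.64 = 0.4225
P_n = (1−ρ)·ρ^n = (1 − 0.4225)·0.4225^3 = 0.5775·0.075414 = 0.043552

Final: 0.043552


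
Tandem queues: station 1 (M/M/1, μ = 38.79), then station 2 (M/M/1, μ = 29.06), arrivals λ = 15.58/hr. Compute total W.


Each node sees arrival rate λ = 15.58/hr (tandem ⇒ throughput preserved).
W₁ = 1/(μ₁−λ) = 1/(38.79−15.58) = 0.04308 hr
W₂ = 1/(μ₂−λ) = 1/(29.06−15.58) = 0.07418 hr
W_total = W₁ + W₂ = 0.04308 + 0.07418 = 0.11727 hr

Final: 0.11727 hr


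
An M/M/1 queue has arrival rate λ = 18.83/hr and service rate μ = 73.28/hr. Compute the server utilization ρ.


ρ = λ/μ = 18.83/73.28 = 0.2570

Final: 0.2570


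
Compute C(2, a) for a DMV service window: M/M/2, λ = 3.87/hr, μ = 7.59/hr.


a = λ/μ = 0.5099; ρ = a/2 = 0.2549
P₀ = 0.593701 (from M/M/c formula)
C(c,a) = [a^c/(c!(1−ρ))]·P₀ = [0.25998/(2·0.7451)]·0.593701
= 0.17447·0.593701 = 0.103582

Final: 0.103582


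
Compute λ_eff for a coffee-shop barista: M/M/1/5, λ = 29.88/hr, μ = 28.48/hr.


ρ = 1.0492; P_K = (1−ρ)ρ^5/(1−ρ^6) = 0.187281
λ_eff = λ(1 − P_K) = 29.88·(1 − 0.187281) = 29.88·0.812719 = 24.2841 /hr

Final: 24.2841 /hr


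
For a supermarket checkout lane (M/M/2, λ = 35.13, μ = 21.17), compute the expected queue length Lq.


a = λ/μ = 1.6594; ρ = a/2 = 0.8297
P₀ = 0.093068
Lq = P₀·a^c·ρ / (c!·(1−ρ)²) = 0.093068·2.75369·0.8297/(2·0.02900)
= 3.66644

Final: 3.66644


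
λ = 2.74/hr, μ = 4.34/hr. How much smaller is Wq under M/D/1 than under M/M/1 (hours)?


ρ = 2.74/4.34 = 0.6313
Wq(M/M/1) = ρ/(μ−λ) = 0.6313/1.60 = 0.39459 hr
Wq(M/D/1) = ρ/(2(μ−λ)) = 0.19729 hr
Savings = 0.39459 − 0.19729 = 0.19729 hr

Final: 0.19729 hr


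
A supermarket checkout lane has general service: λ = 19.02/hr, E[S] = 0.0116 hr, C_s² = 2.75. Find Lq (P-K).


ρ = λ·E[S] = 19.02·0.0116 = 0.2206
Lq = ρ²(1+C_s²)/(2(1−ρ)) = 0.04868·(1+2.75)/(2·0.7794)
= 0.04868·3.7500/1.5587 = 0.11711

Final: 0.11711


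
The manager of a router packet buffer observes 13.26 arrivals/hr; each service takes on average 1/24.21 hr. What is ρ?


ρ = λ/μ = 13.26/24.21 = 0.5477

Final: 0.5477


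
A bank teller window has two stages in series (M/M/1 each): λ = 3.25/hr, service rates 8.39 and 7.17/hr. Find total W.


Each node sees arrival rate λ = 3.25/hr (tandem ⇒ throughput preserved).
W₁ = 1/(μ₁−λ) = 1/(8.39−3.25) = 0.19455 hr
W₂ = 1/(μ₂−λ) = 1/(7.17−3.25) = 0.25510 hr
W_total = W₁ + W₂ = 0.19455 + 0.25510 = 0.44965 hr

Final: 0.44965 hr


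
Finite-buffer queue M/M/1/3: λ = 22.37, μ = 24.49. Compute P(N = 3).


ρ = λ/μ = 22.37/24.49 = 0.9134
P_K = (1−ρ)ρ^K/(1−ρ^(K+1)) = (0.08657·0.762134)/(1 − 0.696160)
= 0.065975/0.303840 = 0.217137

Final: 0.217137


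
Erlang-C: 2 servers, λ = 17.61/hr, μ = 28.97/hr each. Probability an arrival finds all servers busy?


a = λ/μ = 0.6079; ρ = a/2 = 0.3039
P₀ = 0.533819 (from M/M/c formula)
C(c,a) = [a^c/(c!(1−ρ))]·P₀ = [0.36951/(2·0.6961)]·0.533819
= 0.26543·0.533819 = 0.141689

Final: 0.141689


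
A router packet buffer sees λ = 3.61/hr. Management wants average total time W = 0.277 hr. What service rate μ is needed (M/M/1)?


W = 1/(μ−λ) ⇒ μ − λ = 1/W = 1/0.277 = 3.6101
μ = λ + 1/W = 3.61 + 3.6101 = 7.2201 per hr

Final: 7.2201 /hr


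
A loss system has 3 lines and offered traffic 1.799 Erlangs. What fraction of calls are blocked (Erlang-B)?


B(c,a) = (a^c/c!) / Σ_{k=0}^{c} a^k/k!
a^3/3! = 0.970381
Σ terms (k=0..3): 1.00000 + 1.79900 + 1.61820 + 0.97038 = 5.387581
B = 0.970381/5.387581 = 0.180114

Final: 0.180114


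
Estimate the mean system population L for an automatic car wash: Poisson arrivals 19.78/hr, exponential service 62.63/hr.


ρ = λ/μ = 19.78/62.63 = 0.3158
L = ρ/(1−ρ) = 0.3158/(1 − 0.3158) = 0.3158/0.6842 = 0.4616

Final: 0.4616


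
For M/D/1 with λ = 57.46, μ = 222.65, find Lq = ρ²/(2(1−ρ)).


ρ = 57.46/222.65 = 0.2581
M/D/1: Lq = ρ²/(2(1−ρ)) = 0.06660/(2·0.7419) = 0.04488

Final: 0.04488


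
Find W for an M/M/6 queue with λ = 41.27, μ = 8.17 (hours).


a = 5.0514; ρ = 0.8419; P₀ = 0.004153
Lq = P₀·a^c·ρ/(c!(1−ρ)²) = 3.22790
Wq = Lq/λ = 3.22790/41.27 = 0.07821 hr
W = Wq + 1/μ = 0.07821 + 0.12240 = 0.20061 hr

Final: 0.20061 hr


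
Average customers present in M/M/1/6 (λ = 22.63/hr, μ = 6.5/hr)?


ρ = 22.63/6.5 = 3.4815
L = ρ[1 − (K+1)ρ^K + Kρ^(K+1)] / [(1−ρ)(1−ρ^(K+1))]
Numerator: 3.4815·(1 − 7·1780.849357 + 6·6200.095531) = 86118.039166
Denominator: (-2.4815)·(-6199.095531) = 15383.293988
L = 86118.039166/15383.293988 = 5.5982

Final: 5.5982


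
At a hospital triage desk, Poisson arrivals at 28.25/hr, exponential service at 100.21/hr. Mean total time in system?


W = 1/(μ−λ) = 1/(100.21 − 28.25) = 1/71.96 = 0.01390 hr

Final: 0.01390 hr


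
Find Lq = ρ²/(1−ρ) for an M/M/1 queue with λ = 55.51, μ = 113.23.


ρ = 55.51/113.23 = 0.4902
Lq = ρ²/(1−ρ) = 0.2403/0.5098 = 0.4715

Final: 0.4715


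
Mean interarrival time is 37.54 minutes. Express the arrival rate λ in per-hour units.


λ = 1/(interarrival time) in consistent units.
1 hour = 60 min, so λ = 60/37.54 = 1.5983 per hour

Final: 1.5983 /hr


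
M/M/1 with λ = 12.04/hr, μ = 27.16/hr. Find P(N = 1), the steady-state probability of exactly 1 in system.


ρ = 12.04/27.16 = 0.4433
P_n = (1−ρ)·ρ^n = (1 − 0.4433)·0.4433^1 = 0.5567·0.443299 = 0.246785

Final: 0.246785


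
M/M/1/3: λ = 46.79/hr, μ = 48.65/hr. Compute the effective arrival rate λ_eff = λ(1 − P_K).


ρ = 0.9618; P_K = (1−ρ)ρ^3/(1−ρ^4) = 0.235577
λ_eff = λ(1 − P_K) = 46.79·(1 − 0.235577) = 46.79·0.764423 = 35.7674 /hr

Final: 35.7674 /hr


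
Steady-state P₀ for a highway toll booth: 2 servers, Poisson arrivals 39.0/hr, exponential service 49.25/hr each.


a = λ/μ = 39.0/49.25 = 0.7919; ρ = a/c = 0.3959
Σ_{k=0}^{1} a^k/k! (terms k=0..1) = 1.00000 + 0.79188 = 1.79188
Tail: a^2/(2!(1−ρ)) = 0.62707/(2·0.6041) = 0.51905
P₀ = 1/(1.79188 + 0.51905) = 1/2.31092 = 0.432727

Final: 0.432727


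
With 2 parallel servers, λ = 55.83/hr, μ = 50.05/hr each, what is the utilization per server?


ρ = λ/(cμ) = 55.83/(2·50.05) = 55.83/100.10 = 0.5577

Final: 0.5577


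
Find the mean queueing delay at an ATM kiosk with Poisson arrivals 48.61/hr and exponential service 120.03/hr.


ρ = 48.61/120.03 = 0.4050
Wq = ρ/(μ−λ) = 0.4050/(120.03 − 48.61) = 0.4050/71.42 = 0.005670 hr

Final: 0.005670 hr


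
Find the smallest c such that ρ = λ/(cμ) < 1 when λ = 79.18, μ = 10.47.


Stability requires cμ > λ ⇔ c > λ/μ.
λ/μ = 79.18/10.47 = 7.5626
Minimum integer c = ⌊7.5626⌋ + 1 = 8
Check: 8·10.47 = 83.76 > 79.18, while 7·10.47 = 73.29 ≤ 79.18

Final: 8 servers


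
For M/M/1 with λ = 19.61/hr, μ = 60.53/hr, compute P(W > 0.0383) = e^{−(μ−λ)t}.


W ~ Exponential(μ−λ) for M/M/1.
μ − λ = 60.53 − 19.61 = 40.9200
P(W > t) = e^{−(μ−λ)t} = e^{−1.5672} = 0.208621

Final: 0.208621


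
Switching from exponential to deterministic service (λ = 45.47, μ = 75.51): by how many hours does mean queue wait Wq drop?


ρ = 45.47/75.51 = 0.6022
Wq(M/M/1) = ρ/(μ−λ) = 0.6022/30.04 = 0.02005 hr
Wq(M/D/1) = ρ/(2(μ−λ)) = 0.01002 hr
Savings = 0.02005 − 0.01002 = 0.01002 hr

Final: 0.01002 hr


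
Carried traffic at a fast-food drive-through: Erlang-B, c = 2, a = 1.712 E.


B(2,1.712) = 0.350804 (Erlang-B)
Carried load = a(1 − B) = 1.712·(1 − 0.350804) = 1.712·0.649196 = 1.1114 E

Final: 1.1114 Erlangs


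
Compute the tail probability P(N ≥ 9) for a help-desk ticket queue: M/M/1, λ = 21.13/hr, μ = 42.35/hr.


ρ = 21.13/42.35 = 0.4989
P(N ≥ n) = ρ^n = 0.4989^9 = 0.001916

Final: 0.001916


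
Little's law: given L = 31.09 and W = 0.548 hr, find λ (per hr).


λ = L/W = 31.09/0.548 = 56.7336 /hr

Final: 56.7336 /hr


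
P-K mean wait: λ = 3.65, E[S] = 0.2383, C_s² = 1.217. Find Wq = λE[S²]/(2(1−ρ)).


ρ = λ·E[S] = 3.65·0.2383 = 0.8698
E[S²] = E[S]²(1+C_s²) = 0.2383²·(1+1.217) = 0.125897
Wq = λ·E[S²]/(2(1−ρ)) = 3.65·0.125897/(2·0.1302) = 1.76461 hr

Final: 1.76461 hr


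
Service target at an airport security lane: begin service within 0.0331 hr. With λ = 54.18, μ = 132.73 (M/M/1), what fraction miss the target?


ρ = 54.18/132.73 = 0.4082
P(Wq > t) = ρ·e^{−(μ−λ)t} = 0.4082·e^{−2.6000}
= 0.4082·0.074273 = 0.030318

Final: 0.030318


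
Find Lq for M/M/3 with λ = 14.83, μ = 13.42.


a = λ/μ = 1.1051; ρ = a/3 = 0.3684
P₀ = 0.325550
Lq = P₀·a^c·ρ / (c!·(1−ρ)²) = 0.325550·1.34948·0.3684/(6·0.39897)
= 0.06760

Final: 0.06760


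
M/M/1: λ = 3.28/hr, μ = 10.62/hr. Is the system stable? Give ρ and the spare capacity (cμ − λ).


Total capacity cμ = 1·10.62 = 10.62/hr
ρ = λ/(cμ) = 3.28/10.62 = 0.3089
Stable ⇔ ρ < 1: YES
Spare capacity = cμ − λ = 10.62 − 3.28 = 7.34/hr

Final: ρ = 0.3089; stable; margin = 7.34/hr


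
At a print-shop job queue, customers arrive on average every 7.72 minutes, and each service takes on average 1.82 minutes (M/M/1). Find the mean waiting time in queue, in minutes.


λ = 60/7.72 = 7.7720 /hr
μ = 60/1.82 = 32.9670 /hr
ρ = λ/μ = 7.7720/32.9670 = 0.2358
Wq = ρ/(μ−λ) = 0.2358/(32.9670−7.7720) = 0.009357 hr
In minutes: 0.009357·60 = 0.5614 min

Final: 0.5614 min


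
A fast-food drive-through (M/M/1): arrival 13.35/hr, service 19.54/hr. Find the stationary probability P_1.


ρ = 13.35/19.54 = 0.6832
P_n = (1−ρ)·ρ^n = (1 − 0.6832)·0.6832^1 = 0.3168·0.683214 = 0.216433

Final: 0.216433


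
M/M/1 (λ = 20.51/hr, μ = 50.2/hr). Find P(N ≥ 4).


ρ = 20.51/50.2 = 0.4086
P(N ≥ n) = ρ^n = 0.4086^4 = 0.027864

Final: 0.027864


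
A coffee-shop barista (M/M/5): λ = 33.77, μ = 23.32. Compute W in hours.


a = 1.4481; ρ = 0.2896; P₀ = 0.234704
Lq = P₀·a^c·ρ/(c!(1−ρ)²) = 0.007148
Wq = Lq/λ = 0.007148/33.77 = 0.0002117 hr
W = Wq + 1/μ = 0.0002117 + 0.04288 = 0.04309 hr

Final: 0.04309 hr


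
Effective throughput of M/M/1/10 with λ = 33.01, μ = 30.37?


ρ = 1.0869; P_K = (1−ρ)ρ^10/(1−ρ^11) = 0.133238
λ_eff = λ(1 − P_K) = 33.01·(1 − 0.133238) = 33.01·0.866762 = 28.6118 /hr

Final: 28.6118 /hr


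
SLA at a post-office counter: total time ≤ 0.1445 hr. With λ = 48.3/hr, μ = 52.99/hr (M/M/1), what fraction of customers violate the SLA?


W ~ Exponential(μ−λ) for M/M/1.
μ − λ = 52.99 − 48.3 = 4.6900
P(W > t) = e^{−(μ−λ)t} = e^{−0.6777} = 0.507781

Final: 0.507781


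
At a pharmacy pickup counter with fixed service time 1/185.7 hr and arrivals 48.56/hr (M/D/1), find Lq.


ρ = 48.56/185.7 = 0.2615
M/D/1: Lq = ρ²/(2(1−ρ)) = 0.06838/(2·0.7385) = 0.04630

Final: 0.04630


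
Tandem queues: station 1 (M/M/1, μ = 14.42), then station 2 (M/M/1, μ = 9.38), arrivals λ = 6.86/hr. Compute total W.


Each node sees arrival rate λ = 6.86/hr (tandem ⇒ throughput preserved).
W₁ = 1/(μ₁−λ) = 1/(14.42−6.86) = 0.13228 hr
W₂ = 1/(μ₂−λ) = 1/(9.38−6.86) = 0.39683 hr
W_total = W₁ + W₂ = 0.13228 + 0.39683 = 0.52910 hr

Final: 0.52910 hr


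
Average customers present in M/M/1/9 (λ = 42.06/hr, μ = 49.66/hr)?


ρ = 42.06/49.66 = 0.8470
L = ρ[1 − (K+1)ρ^K + Kρ^(K+1)] / [(1−ρ)(1−ρ^(K+1))]
Numerator: 0.8470·(1 − 10·0.224266 + 9·0.189944) = 0.395393
Denominator: (0.1530)·(0.810056) = 0.123972
L = 0.395393/0.123972 = 3.1894

Final: 3.1894


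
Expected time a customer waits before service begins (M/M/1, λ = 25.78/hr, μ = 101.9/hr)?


ρ = 25.78/101.9 = 0.2530
Wq = ρ/(μ−λ) = 0.2530/(101.9 − 25.78) = 0.2530/76.12 = 0.003324 hr

Final: 0.003324 hr


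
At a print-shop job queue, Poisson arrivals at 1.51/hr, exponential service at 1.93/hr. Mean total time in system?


W = 1/(μ−λ) = 1/(1.93 − 1.51) = 1/0.4200 = 2.3810 hr

Final: 2.3810 hr


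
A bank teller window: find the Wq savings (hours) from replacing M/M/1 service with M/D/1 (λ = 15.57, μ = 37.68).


ρ = 15.57/37.68 = 0.4132
Wq(M/M/1) = ρ/(μ−λ) = 0.4132/22.11 = 0.01869 hr
Wq(M/D/1) = ρ/(2(μ−λ)) = 0.009345 hr
Savings = 0.01869 − 0.009345 = 0.009345 hr

Final: 0.009345 hr


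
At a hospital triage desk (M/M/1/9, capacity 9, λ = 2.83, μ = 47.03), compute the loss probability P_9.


ρ = λ/μ = 2.83/47.03 = 0.06017
P_K = (1−ρ)ρ^K/(1−ρ^(K+1)) = (0.9398·1.034e-11)/(1 − 6.225e-13)
= 9.722e-12/1.000000 = 9.722e-12

Final: 9.722e-12


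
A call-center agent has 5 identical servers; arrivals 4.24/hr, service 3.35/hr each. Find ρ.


ρ = λ/(cμ) = 4.24/(5·3.35) = 4.24/16.75 = 0.2531

Final: 0.2531


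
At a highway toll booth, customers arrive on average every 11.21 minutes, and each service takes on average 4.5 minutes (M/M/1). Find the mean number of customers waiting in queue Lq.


λ = 60/11.21 = 5.3524 /hr
μ = 60/4.5 = 13.3333 /hr
ρ = λ/μ = 5.3524/13.3333 = 0.4014
Lq = ρ²/(1−ρ) = 0.1611/0.5986 = 0.2692

Final: 0.2692


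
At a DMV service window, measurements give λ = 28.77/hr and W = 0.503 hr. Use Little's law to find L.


L = λW = 28.77·0.503 = 14.4713

Final: 14.4713


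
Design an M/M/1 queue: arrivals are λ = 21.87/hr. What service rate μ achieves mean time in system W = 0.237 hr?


W = 1/(μ−λ) ⇒ μ − λ = 1/W = 1/0.237 = 4.2194
μ = λ + 1/W = 21.87 + 4.2194 = 26.0894 per hr

Final: 26.0894 /hr


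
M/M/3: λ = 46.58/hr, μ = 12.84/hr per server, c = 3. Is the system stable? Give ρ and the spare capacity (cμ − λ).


Total capacity cμ = 3·12.84 = 38.52/hr
ρ = λ/(cμ) = 46.58/38.52 = 1.2092
Stable ⇔ ρ < 1: NO
Spare capacity = cμ − λ = 38.52 − 46.58 = -8.06/hr

Final: ρ = 1.2092; unstable; margin = -8.06/hr


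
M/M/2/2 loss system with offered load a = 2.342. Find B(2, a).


B(c,a) = (a^c/c!) / Σ_{k=0}^{c} a^k/k!
a^2/2! = 2.742482
Σ terms (k=0..2): 1.00000 + 2.34200 + 2.74248 = 6.084482
B = 2.742482/6.084482 = 0.450734

Final: 0.450734


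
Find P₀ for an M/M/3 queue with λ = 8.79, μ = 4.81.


a = λ/μ = 8.79/4.81 = 1.8274; ρ = a/c = 0.6091
Σ_{k=0}^{2} a^k/k! (terms k=0..2) = 1.00000 + 1.82744 + 1.66977 = 4.49722
Tail: a^3/(3!(1−ρ)) = 6.10283/(6·0.3909) = 2.60236
P₀ = 1/(4.49722 + 2.60236) = 1/7.09958 = 0.140853

Final: 0.140853


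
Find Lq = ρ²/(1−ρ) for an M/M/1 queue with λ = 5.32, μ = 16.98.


ρ = 5.32/16.98 = 0.3133
Lq = ρ²/(1−ρ) = 0.09816/0.6867 = 0.1430

Final: 0.1430


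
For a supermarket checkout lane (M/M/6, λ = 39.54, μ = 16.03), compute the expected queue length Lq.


a = λ/μ = 2.4666; ρ = a/6 = 0.4111
P₀ = 0.084427
Lq = P₀·a^c·ρ / (c!·(1−ρ)²) = 0.084427·225.22617·0.4111/(720·0.34680)
= 0.03131

Final: 0.03131


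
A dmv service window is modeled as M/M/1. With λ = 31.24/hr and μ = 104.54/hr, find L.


ρ = λ/μ = 31.24/104.54 = 0.2988
L = ρ/(1−ρ) = 0.2988/(1 − 0.2988) = 0.2988/0.7012 = 0.4262

Final: 0.4262


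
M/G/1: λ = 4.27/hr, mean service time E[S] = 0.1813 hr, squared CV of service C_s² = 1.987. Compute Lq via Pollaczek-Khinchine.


ρ = λ·E[S] = 4.27·0.1813 = 0.7742
Lq = ρ²(1+C_s²)/(2(1−ρ)) = 0.5993·(1+1.987)/(2·0.2258)
= 0.5993·2.9870/0.4517 = 3.96313

Final: 3.96313


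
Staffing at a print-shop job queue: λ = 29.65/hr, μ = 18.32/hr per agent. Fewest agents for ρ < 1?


Stability requires cμ > λ ⇔ c > λ/μ.
λ/μ = 29.65/18.32 = 1.6184
Minimum integer c = ⌊1.6184⌋ + 1 = 2
Check: 2·18.32 = 36.64 > 29.65, while 1·18.32 = 18.32 ≤ 29.65

Final: 2 servers


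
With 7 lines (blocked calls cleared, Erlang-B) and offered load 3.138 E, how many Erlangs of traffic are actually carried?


B(7,3.138) = 0.026180 (Erlang-B)
Carried load = a(1 − B) = 3.138·(1 − 0.026180) = 3.138·0.973820 = 3.0558 E

Final: 3.0558 Erlangs


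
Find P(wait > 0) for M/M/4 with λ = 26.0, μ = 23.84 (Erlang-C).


a = λ/μ = 1.0906; ρ = a/4 = 0.2727
P₀ = 0.335283 (from M/M/c formula)
C(c,a) = [a^c/(c!(1−ρ))]·P₀ = [1.41471/(24·0.7273)]·0.335283
= 0.08104·0.335283 = 0.027172

Final: 0.027172


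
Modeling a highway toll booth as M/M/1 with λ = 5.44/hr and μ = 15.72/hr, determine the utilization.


ρ = λ/μ = 5.44/15.72 = 0.3461

Final: 0.3461


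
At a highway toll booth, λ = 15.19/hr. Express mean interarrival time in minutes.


Mean interarrival time = 1/λ = 1/15.19 hour = 0.06583 hour
In minutes: 0.06583 × 60 = 3.9500 min

Final: 3.9500 min


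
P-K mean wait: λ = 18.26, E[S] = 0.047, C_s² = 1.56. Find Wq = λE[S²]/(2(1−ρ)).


ρ = λ·E[S] = 18.26·0.047 = 0.8582
E[S²] = E[S]²(1+C_s²) = 0.047²·(1+1.56) = 0.005655
Wq = λ·E[S²]/(2(1−ρ)) = 18.26·0.005655/(2·0.1418) = 0.36416 hr

Final: 0.36416 hr


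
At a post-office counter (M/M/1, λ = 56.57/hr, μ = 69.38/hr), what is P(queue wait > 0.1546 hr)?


ρ = 56.57/69.38 = 0.8154
P(Wq > t) = ρ·e^{−(μ−λ)t} = 0.8154·e^{−1.9804}
= 0.8154·0.138010 = 0.112529

Final: 0.112529


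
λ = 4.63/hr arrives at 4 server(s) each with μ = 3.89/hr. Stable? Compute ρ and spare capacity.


Total capacity cμ = 4·3.89 = 15.56/hr
ρ = λ/(cμ) = 4.63/15.56 = 0.2976
Stable ⇔ ρ < 1: YES
Spare capacity = cμ − λ = 15.56 − 4.63 = 10.93/hr

Final: ρ = 0.2976; stable; margin = 10.93/hr


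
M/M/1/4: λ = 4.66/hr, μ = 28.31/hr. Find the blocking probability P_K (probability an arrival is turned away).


ρ = λ/μ = 4.66/28.31 = 0.1646
P_K = (1−ρ)ρ^K/(1−ρ^(K+1)) = (0.8354·0.0007341)/(1 − 0.0001208)
= 0.0006133/0.999879 = 0.0006134

Final: 0.0006134


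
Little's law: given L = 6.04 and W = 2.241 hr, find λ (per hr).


λ = L/W = 6.04/2.241 = 2.6952 /hr

Final: 2.6952 /hr


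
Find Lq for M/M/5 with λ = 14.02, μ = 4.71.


a = λ/μ = 2.9766; ρ = a/5 = 0.5953
P₀ = 0.047879
Lq = P₀·a^c·ρ / (c!·(1−ρ)²) = 0.047879·233.68753·0.5953/(120·0.16376)
= 0.33896

Final: 0.33896


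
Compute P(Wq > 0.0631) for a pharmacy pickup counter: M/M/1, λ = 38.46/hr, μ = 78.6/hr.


ρ = 38.46/78.6 = 0.4893
P(Wq > t) = ρ·e^{−(μ−λ)t} = 0.4893·e^{−2.5328}
= 0.4893·0.079434 = 0.038868

Final: 0.038868


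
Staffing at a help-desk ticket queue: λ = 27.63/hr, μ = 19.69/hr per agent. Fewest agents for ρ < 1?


Stability requires cμ > λ ⇔ c > λ/μ.
λ/μ = 27.63/19.69 = 1.4033
Minimum integer c = ⌊1.4033⌋ + 1 = 2
Check: 2·19.69 = 39.38 > 27.63, while 1·19.69 = 19.69 ≤ 27.63

Final: 2 servers


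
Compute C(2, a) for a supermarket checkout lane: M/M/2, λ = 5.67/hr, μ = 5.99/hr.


a = λ/μ = 0.9466; ρ = a/2 = 0.4733
P₀ = 0.357507 (from M/M/c formula)
C(c,a) = [a^c/(c!(1−ρ))]·P₀ = [0.89601/(2·0.5267)]·0.357507
= 0.85057·0.357507 = 0.304085

Final: 0.304085


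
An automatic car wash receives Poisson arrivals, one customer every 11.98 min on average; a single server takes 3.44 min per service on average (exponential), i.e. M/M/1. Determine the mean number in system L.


λ = 60/11.98 = 5.0083 /hr
μ = 60/3.44 = 17.4419 /hr
ρ = λ/μ = 5.0083/17.4419 = 0.2871
L = ρ/(1−ρ) = 0.2871/0.7129 = 0.4028

Final: 0.4028


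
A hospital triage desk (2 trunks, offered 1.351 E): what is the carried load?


B(2,1.351) = 0.279630 (Erlang-B)
Carried load = a(1 − B) = 1.351·(1 − 0.279630) = 1.351·0.720370 = 0.9732 E

Final: 0.9732 Erlangs


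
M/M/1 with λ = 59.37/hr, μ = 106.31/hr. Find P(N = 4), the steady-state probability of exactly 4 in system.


ρ = 59.37/106.31 = 0.5585
P_n = (1−ρ)·ρ^n = (1 − 0.5585)·0.5585^4 = 0.4415·0.097268 = 0.042948

Final: 0.042948


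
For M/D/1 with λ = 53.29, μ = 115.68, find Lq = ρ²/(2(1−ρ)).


ρ = 53.29/115.68 = 0.4607
M/D/1: Lq = ρ²/(2(1−ρ)) = 0.2122/(2·0.5393) = 0.19674

Final: 0.19674


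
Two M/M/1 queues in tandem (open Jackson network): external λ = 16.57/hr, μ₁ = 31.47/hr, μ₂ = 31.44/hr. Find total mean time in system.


Each node sees arrival rate λ = 16.57/hr (tandem ⇒ throughput preserved).
W₁ = 1/(μ₁−λ) = 1/(31.47−16.57) = 0.06711 hr
W₂ = 1/(μ₂−λ) = 1/(31.44−16.57) = 0.06725 hr
W_total = W₁ + W₂ = 0.06711 + 0.06725 = 0.13436 hr

Final: 0.13436 hr


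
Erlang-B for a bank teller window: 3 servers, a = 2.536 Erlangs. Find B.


B(c,a) = (a^c/c!) / Σ_{k=0}^{c} a^k/k!
a^3/3! = 2.718294
Σ terms (k=0..3): 1.00000 + 2.53600 + 3.21565 + 2.71829 = 9.469942
B = 2.718294/9.469942 = 0.287044

Final: 0.287044


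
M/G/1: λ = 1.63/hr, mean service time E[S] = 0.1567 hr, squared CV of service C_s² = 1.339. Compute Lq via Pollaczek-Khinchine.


ρ = λ·E[S] = 1.63·0.1567 = 0.2554
Lq = ρ²(1+C_s²)/(2(1−ρ)) = 0.06524·(1+1.339)/(2·0.7446)
= 0.06524·2.3390/1.4892 = 0.10247

Final: 0.10247


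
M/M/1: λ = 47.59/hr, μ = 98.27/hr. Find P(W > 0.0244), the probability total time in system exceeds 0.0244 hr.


W ~ Exponential(μ−λ) for M/M/1.
μ − λ = 98.27 − 47.59 = 50.6800
P(W > t) = e^{−(μ−λ)t} = e^{−1.2366} = 0.290372

Final: 0.290372


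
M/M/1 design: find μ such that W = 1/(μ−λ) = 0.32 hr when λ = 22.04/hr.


W = 1/(μ−λ) ⇒ μ − λ = 1/W = 1/0.32 = 3.1250
μ = λ + 1/W = 22.04 + 3.1250 = 25.1650 per hr

Final: 25.1650 /hr


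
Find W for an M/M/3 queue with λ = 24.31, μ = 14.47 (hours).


a = 1.6800; ρ = 0.5600; P₀ = 0.169852
Lq = P₀·a^c·ρ/(c!(1−ρ)²) = 0.38831
Wq = Lq/λ = 0.38831/24.31 = 0.01597 hr
W = Wq + 1/μ = 0.01597 + 0.06911 = 0.08508 hr

Final: 0.08508 hr


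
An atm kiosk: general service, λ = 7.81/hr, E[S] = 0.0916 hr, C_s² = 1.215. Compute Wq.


ρ = λ·E[S] = 7.81·0.0916 = 0.7154
E[S²] = E[S]²(1+C_s²) = 0.0916²·(1+1.215) = 0.018585
Wq = λ·E[S²]/(2(1−ρ)) = 7.81·0.018585/(2·0.2846) = 0.25500 hr

Final: 0.25500 hr


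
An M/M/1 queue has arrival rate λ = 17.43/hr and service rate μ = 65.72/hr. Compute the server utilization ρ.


ρ = λ/μ = 17.43/65.72 = 0.2652

Final: 0.2652


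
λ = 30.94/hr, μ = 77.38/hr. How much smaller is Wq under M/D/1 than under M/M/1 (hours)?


ρ = 30.94/77.38 = 0.3998
Wq(M/M/1) = ρ/(μ−λ) = 0.3998/46.44 = 0.008610 hr
Wq(M/D/1) = ρ/(2(μ−λ)) = 0.004305 hr
Savings = 0.008610 − 0.004305 = 0.004305 hr

Final: 0.004305 hr


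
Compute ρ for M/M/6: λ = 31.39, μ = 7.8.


ρ = λ/(cμ) = 31.39/(6·7.8) = 31.39/46.80 = 0.6707

Final: 0.6707


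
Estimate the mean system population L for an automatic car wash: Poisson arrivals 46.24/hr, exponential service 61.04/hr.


ρ = λ/μ = 46.24/61.04 = 0.7575
L = ρ/(1−ρ) = 0.7575/(1 − 0.7575) = 0.7575/0.2425 = 3.1243

Final: 3.1243


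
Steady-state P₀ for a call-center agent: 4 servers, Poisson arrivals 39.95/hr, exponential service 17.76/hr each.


a = λ/μ = 39.95/17.76 = 2.2494; ρ = a/c = 0.5624
Σ_{k=0}^{3} a^k/k! (terms k=0..3) = 1.00000 + 2.24944 + 2.52998 + 1.89701 = 7.67643
Tail: a^4/(4!(1−ρ)) = 25.60326/(24·0.4376) = 2.43762
P₀ = 1/(7.67643 + 2.43762) = 1/10.11405 = 0.098872

Final: 0.098872


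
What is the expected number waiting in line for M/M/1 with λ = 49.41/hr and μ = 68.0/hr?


ρ = 49.41/68.0 = 0.7266
Lq = ρ²/(1−ρ) = 0.5280/0.2734 = 1.9313

Final: 1.9313


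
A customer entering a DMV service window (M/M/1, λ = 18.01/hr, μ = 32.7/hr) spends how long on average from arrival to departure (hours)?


W = 1/(μ−λ) = 1/(32.7 − 18.01) = 1/14.69 = 0.06807 hr

Final: 0.06807 hr


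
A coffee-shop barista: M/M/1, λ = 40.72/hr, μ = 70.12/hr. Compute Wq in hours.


ρ = 40.72/70.12 = 0.5807
Wq = ρ/(μ−λ) = 0.5807/(70.12 − 40.72) = 0.5807/29.40 = 0.01975 hr

Final: 0.01975 hr


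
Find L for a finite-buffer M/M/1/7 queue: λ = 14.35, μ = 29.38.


ρ = 14.35/29.38 = 0.4884
L = ρ[1 − (K+1)ρ^K + Kρ^(K+1)] / [(1−ρ)(1−ρ^(K+1))]
Numerator: 0.4884·(1 − 8·0.006631 + 7·0.003239) = 0.473590
Denominator: (0.5116)·(0.996761) = 0.509916
L = 0.473590/0.509916 = 0.9288

Final: 0.9288


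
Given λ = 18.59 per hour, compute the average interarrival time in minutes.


Mean interarrival time = 1/λ = 1/18.59 hour = 0.05379 hour
In minutes: 0.05379 × 60 = 3.2275 min

Final: 3.2275 min


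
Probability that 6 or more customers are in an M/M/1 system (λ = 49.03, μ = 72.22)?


ρ = 49.03/72.22 = 0.6789
P(N ≥ n) = ρ^n = 0.6789^6 = 0.097910

Final: 0.097910


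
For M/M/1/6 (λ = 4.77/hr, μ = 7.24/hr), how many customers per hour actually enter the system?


ρ = 0.6588; P_K = (1−ρ)ρ^6/(1−ρ^7) = 0.029491
λ_eff = λ(1 − P_K) = 4.77·(1 − 0.029491) = 4.77·0.970509 = 4.6293 /hr

Final: 4.6293 /hr


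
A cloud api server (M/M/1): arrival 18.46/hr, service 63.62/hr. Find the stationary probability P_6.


ρ = 18.46/63.62 = 0.2902
P_n = (1−ρ)·ρ^n = (1 − 0.2902)·0.2902^6 = 0.7098·0.0005968 = 0.0004236

Final: 0.0004236


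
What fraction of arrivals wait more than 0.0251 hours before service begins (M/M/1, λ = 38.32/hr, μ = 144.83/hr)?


ρ = 38.32/144.83 = 0.2646
P(Wq > t) = ρ·e^{−(μ−λ)t} = 0.2646·e^{−2.6734}
= 0.2646·0.069017 = 0.018261

Final: 0.018261


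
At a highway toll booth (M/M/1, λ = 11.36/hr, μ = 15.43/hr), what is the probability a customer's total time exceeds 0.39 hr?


W ~ Exponential(μ−λ) for M/M/1.
μ − λ = 15.43 − 11.36 = 4.0700
P(W > t) = e^{−(μ−λ)t} = e^{−1.5873} = 0.204477

Final: 0.204477


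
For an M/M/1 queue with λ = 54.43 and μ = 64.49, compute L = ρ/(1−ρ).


ρ = λ/μ = 54.43/64.49 = 0.8440
L = ρ/(1−ρ) = 0.8440/(1 − 0.8440) = 0.8440/0.1560 = 5.4105

Final: 5.4105


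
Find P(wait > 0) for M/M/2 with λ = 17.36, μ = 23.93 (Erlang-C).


a = λ/μ = 0.7254; ρ = a/2 = 0.3627
P₀ = 0.467648 (from M/M/c formula)
C(c,a) = [a^c/(c!(1−ρ))]·P₀ = [0.52628/(2·0.6373)]·0.467648
= 0.41291·0.467648 = 0.193097

Final: 0.193097


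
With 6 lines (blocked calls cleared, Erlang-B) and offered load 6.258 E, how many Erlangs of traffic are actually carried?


B(6,6.258) = 0.282791 (Erlang-B)
Carried load = a(1 − B) = 6.258·(1 − 0.282791) = 6.258·0.717209 = 4.4883 E

Final: 4.4883 Erlangs


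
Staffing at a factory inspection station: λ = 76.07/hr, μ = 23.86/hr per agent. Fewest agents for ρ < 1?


Stability requires cμ > λ ⇔ c > λ/μ.
λ/μ = 76.07/23.86 = 3.1882
Minimum integer c = ⌊3.1882⌋ + 1 = 4
Check: 4·23.86 = 95.44 > 76.07, while 3·23.86 = 71.58 ≤ 76.07

Final: 4 servers


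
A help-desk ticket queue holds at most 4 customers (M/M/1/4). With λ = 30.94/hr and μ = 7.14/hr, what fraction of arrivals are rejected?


ρ = λ/μ = 30.94/7.14 = 4.3333
P_K = (1−ρ)ρ^K/(1−ρ^(K+1)) = (-3.3333·352.604938)/(1 − 1527.954733)
= -1175.349794/-1526.954733 = 0.769735

Final: 0.769735


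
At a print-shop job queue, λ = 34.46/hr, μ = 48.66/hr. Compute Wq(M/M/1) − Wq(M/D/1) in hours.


ρ = 34.46/48.66 = 0.7082
Wq(M/M/1) = ρ/(μ−λ) = 0.7082/14.20 = 0.04987 hr
Wq(M/D/1) = ρ/(2(μ−λ)) = 0.02494 hr
Savings = 0.04987 − 0.02494 = 0.02494 hr

Final: 0.02494 hr


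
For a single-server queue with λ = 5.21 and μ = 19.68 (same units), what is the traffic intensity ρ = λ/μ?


ρ = λ/μ = 5.21/19.68 = 0.2647

Final: 0.2647
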